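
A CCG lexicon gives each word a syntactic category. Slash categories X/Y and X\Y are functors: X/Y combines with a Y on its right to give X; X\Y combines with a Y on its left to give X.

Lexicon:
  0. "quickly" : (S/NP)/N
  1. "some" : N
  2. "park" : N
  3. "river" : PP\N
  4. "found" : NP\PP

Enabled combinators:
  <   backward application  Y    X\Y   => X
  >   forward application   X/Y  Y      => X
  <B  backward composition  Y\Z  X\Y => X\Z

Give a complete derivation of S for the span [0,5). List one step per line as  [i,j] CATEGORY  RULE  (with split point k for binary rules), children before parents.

[0,5] S   >
  [0,2] S/NP   >
    [0,1] "quickly" : (S/NP)/N
    [1,2] "some" : N
  [2,5] NP   <
    [2,3] "park" : N
    [3,5] NP\N   <B
      [3,4] "river" : PP\N
      [4,5] "found" : NP\PP

[0,1] (S/NP)/N  lex  "quickly"
[1,2] N  lex  "some"
[0,2] S/NP  >  k=1
[2,3] N  lex  "park"
[3,4] PP\N  lex  "river"
[4,5] NP\PP  lex  "found"
[3,5] NP\N  <B  k=4
[2,5] NP  <  k=3
[0,5] S  >  k=2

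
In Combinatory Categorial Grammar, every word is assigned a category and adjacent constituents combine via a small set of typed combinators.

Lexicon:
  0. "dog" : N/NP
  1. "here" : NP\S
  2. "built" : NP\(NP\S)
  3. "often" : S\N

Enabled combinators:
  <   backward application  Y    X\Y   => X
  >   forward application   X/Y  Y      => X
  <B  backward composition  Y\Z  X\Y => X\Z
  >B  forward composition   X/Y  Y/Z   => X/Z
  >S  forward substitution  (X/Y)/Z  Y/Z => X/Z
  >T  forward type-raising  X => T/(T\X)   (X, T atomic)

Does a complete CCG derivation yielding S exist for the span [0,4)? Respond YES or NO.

YES

[0,4] S   <
  [0,3] N   >
    [0,1] "dog" : N/NP
    [1,3] NP   <
      [1,2] "here" : NP\S
      [2,3] "built" : NP\(NP\S)
  [3,4] "often" : S\N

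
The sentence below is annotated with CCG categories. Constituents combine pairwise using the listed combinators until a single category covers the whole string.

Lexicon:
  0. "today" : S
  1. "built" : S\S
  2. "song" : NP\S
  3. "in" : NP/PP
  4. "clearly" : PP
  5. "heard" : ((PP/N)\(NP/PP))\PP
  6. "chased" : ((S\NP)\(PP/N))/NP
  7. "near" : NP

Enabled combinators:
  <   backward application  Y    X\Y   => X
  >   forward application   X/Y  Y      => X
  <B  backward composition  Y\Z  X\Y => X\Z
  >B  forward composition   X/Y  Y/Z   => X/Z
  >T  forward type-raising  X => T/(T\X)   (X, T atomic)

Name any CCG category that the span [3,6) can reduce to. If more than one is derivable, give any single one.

[0,8] S   <
  [0,3] NP   <
    [0,1] "today" : S
    [1,3] NP\S   <B
      [1,2] "built" : S\S
      [2,3] "song" : NP\S
  [3,8] S\NP   <
    [3,6] PP/N   <
      [3,4] "in" : NP/PP
      [4,6] (PP/N)\(NP/PP)   <
        [4,5] "clearly" : PP
        [5,6] "heard" : ((PP/N)\(NP/PP))\PP
    [6,8] (S\NP)\(PP/N)   >
      [6,7] "chased" : ((S\NP)\(PP/N))/NP
      [7,8] "near" : NP

PP/N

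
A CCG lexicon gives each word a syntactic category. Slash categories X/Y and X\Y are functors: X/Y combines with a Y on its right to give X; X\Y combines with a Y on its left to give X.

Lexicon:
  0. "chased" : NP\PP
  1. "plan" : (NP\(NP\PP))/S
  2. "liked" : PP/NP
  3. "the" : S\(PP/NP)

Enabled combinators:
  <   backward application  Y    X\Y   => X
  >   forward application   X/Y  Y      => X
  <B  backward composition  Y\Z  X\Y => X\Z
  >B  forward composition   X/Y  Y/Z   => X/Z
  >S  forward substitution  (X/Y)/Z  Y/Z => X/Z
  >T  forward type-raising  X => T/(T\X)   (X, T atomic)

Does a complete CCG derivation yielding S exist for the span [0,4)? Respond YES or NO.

NO

NP\PP (NP\(NP\PP))/S PP/NP S\(PP/NP)
CKY chart[0,4] = {N/(N\NP), NP, NP/(NP\NP), PP/(PP\NP), S/(S\NP)}; S ∉ chart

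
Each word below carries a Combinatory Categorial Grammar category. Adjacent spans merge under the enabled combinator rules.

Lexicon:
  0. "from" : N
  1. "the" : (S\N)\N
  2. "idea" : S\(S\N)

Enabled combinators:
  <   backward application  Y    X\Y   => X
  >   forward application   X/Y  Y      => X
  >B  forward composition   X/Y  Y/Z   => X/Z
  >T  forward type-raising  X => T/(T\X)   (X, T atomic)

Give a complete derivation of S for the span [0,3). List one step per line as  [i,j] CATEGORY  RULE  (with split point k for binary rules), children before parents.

[0,1] N  lex  "from"
[1,2] (S\N)\N  lex  "the"
[0,2] S\N  <  k=1
[2,3] S\(S\N)  lex  "idea"
[0,3] S  <  k=2

[0,3] S   <
  [0,2] S\N   <
    [0,1] "from" : N
    [1,2] "the" : (S\N)\N
  [2,3] "idea" : S\(S\N)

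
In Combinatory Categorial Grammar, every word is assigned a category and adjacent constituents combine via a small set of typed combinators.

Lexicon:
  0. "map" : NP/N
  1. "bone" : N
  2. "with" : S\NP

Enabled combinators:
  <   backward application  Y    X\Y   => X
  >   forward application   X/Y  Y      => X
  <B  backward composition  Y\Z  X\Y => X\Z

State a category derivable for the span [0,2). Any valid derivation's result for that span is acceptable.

NP

[0,3] S   <
  [0,2] NP   >
    [0,1] "map" : NP/N
    [1,2] "bone" : N
  [2,3] "with" : S\NP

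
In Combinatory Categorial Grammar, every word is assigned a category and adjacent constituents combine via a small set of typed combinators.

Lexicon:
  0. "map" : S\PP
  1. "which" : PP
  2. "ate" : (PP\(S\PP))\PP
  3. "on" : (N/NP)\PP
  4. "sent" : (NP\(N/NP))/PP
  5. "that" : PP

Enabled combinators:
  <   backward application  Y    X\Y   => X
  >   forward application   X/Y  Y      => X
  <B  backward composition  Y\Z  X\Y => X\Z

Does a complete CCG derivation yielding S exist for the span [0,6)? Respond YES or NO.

S\PP PP (PP\(S\PP))\PP (N/NP)\PP (NP\(N/NP))/PP PP
CKY chart[0,6] = {NP}; S ∉ chart

NO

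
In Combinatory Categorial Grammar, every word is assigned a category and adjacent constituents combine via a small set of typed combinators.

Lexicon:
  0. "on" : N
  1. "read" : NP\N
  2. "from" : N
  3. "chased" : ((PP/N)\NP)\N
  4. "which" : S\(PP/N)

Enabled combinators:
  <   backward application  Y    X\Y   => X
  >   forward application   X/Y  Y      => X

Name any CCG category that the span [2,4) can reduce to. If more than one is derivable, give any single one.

[0,5] S   <
  [0,4] PP/N   <
    [0,2] NP   <
      [0,1] "on" : N
      [1,2] "read" : NP\N
    [2,4] (PP/N)\NP   <
      [2,3] "from" : N
      [3,4] "chased" : ((PP/N)\NP)\N
  [4,5] "which" : S\(PP/N)

(PP/N)\NP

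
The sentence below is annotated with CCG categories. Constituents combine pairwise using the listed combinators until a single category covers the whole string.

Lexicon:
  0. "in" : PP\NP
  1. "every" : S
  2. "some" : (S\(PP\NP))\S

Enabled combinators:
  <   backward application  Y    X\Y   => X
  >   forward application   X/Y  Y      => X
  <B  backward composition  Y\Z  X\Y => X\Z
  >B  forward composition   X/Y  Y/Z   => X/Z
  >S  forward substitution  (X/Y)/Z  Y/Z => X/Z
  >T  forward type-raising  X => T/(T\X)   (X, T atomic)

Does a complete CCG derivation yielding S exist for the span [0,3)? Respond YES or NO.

[0,3] S   <
  [0,1] "in" : PP\NP
  [1,3] S\(PP\NP)   <
    [1,2] "every" : S
    [2,3] "some" : (S\(PP\NP))\S

YES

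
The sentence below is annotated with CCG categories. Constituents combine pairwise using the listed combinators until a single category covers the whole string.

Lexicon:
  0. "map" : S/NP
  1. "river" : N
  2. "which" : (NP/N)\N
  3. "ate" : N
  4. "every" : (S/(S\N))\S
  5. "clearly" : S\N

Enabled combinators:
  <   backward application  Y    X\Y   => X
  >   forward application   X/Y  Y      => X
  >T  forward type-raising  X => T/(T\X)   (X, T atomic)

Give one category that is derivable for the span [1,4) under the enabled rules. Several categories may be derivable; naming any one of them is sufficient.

NP

[0,6] S   >
  [0,5] S/(S\N)   <
    [0,4] S   >
      [0,1] "map" : S/NP
      [1,4] NP   >
        [1,3] NP/N   <
          [1,2] "river" : N
          [2,3] "which" : (NP/N)\N
        [3,4] "ate" : N
    [4,5] "every" : (S/(S\N))\S
  [5,6] "clearly" : S\N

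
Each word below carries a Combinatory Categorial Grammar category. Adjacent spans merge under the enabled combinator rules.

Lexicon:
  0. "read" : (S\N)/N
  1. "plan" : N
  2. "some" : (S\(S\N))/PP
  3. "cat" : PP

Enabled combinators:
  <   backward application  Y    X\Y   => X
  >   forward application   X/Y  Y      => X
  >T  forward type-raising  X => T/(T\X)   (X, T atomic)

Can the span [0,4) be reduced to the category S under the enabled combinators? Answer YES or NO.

[0,4] S   <
  [0,2] S\N   >
    [0,1] "read" : (S\N)/N
    [1,2] "plan" : N
  [2,4] S\(S\N)   >
    [2,3] "some" : (S\(S\N))/PP
    [3,4] "cat" : PP

YES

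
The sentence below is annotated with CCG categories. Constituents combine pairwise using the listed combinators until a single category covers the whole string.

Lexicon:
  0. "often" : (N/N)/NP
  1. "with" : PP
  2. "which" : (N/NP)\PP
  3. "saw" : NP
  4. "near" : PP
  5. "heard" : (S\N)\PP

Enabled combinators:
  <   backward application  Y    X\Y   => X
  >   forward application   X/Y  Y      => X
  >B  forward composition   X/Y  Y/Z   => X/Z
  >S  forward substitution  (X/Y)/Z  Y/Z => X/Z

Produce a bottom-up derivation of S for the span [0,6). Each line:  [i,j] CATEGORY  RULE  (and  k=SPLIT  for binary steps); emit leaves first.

[0,1] (N/N)/NP  lex  "often"
[1,2] PP  lex  "with"
[2,3] (N/NP)\PP  lex  "which"
[1,3] N/NP  <  k=2
[0,3] N/NP  >S  k=1
[3,4] NP  lex  "saw"
[0,4] N  >  k=3
[4,5] PP  lex  "near"
[5,6] (S\N)\PP  lex  "heard"
[4,6] S\N  <  k=5
[0,6] S  <  k=4

[0,6] S   <
  [0,4] N   >
    [0,3] N/NP   >S
      [0,1] "often" : (N/N)/NP
      [1,3] N/NP   <
        [1,2] "with" : PP
        [2,3] "which" : (N/NP)\PP
    [3,4] "saw" : NP
  [4,6] S\N   <
    [4,5] "near" : PP
    [5,6] "heard" : (S\N)\PP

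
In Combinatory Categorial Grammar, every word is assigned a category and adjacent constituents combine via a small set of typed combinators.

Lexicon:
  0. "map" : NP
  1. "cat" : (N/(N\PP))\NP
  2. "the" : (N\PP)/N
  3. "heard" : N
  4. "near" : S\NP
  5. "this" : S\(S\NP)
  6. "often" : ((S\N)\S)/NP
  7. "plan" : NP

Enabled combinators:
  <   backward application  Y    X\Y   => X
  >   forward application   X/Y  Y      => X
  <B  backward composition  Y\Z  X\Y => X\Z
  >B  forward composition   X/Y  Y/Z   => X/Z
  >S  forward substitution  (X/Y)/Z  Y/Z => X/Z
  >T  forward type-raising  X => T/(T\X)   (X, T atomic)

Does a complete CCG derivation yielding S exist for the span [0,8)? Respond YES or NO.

YES

[0,8] S   <
  [0,4] N   >
    [0,2] N/(N\PP)   <
      [0,1] "map" : NP
      [1,2] "cat" : (N/(N\PP))\NP
    [2,4] N\PP   >
      [2,3] "the" : (N\PP)/N
      [3,4] "heard" : N
  [4,8] S\N   <
    [4,6] S   <
      [4,5] "near" : S\NP
      [5,6] "this" : S\(S\NP)
    [6,8] (S\N)\S   >
      [6,7] "often" : ((S\N)\S)/NP
      [7,8] "plan" : NP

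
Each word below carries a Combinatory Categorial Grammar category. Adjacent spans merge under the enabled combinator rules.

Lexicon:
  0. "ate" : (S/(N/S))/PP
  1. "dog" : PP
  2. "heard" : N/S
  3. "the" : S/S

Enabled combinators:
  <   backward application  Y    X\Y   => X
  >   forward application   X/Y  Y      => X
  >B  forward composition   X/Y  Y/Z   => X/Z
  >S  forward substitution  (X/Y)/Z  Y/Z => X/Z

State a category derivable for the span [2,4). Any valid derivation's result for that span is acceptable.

[0,4] S   >
  [0,2] S/(N/S)   >
    [0,1] "ate" : (S/(N/S))/PP
    [1,2] "dog" : PP
  [2,4] N/S   >B
    [2,3] "heard" : N/S
    [3,4] "the" : S/S

N/S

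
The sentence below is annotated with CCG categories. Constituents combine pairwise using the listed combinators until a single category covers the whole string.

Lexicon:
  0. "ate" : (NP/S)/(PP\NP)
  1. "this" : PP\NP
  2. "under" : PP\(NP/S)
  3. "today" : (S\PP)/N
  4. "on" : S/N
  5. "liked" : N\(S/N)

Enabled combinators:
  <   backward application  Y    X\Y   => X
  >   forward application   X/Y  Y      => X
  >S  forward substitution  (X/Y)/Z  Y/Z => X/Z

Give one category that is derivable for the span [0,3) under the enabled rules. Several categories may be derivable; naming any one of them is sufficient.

[0,6] S   <
  [0,3] PP   <
    [0,2] NP/S   >
      [0,1] "ate" : (NP/S)/(PP\NP)
      [1,2] "this" : PP\NP
    [2,3] "under" : PP\(NP/S)
  [3,6] S\PP   >
    [3,4] "today" : (S\PP)/N
    [4,6] N   <
      [4,5] "on" : S/N
      [5,6] "liked" : N\(S/N)

PP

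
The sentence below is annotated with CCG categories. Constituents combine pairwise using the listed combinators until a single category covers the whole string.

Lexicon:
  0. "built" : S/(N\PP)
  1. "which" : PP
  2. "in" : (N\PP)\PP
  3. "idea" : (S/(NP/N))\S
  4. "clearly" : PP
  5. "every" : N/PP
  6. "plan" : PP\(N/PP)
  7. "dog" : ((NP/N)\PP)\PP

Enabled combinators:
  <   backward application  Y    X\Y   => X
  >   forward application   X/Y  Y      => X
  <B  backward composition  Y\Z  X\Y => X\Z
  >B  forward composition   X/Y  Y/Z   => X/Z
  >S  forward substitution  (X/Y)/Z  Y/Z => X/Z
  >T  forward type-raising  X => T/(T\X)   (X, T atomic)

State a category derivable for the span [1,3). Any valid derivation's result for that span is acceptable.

[0,8] S   >
  [0,4] S/(NP/N)   <
    [0,3] S   >
      [0,1] "built" : S/(N\PP)
      [1,3] N\PP   <
        [1,2] "which" : PP
        [2,3] "in" : (N\PP)\PP
    [3,4] "idea" : (S/(NP/N))\S
  [4,8] NP/N   <
    [4,5] "clearly" : PP
    [5,8] (NP/N)\PP   <
      [5,7] PP   <
        [5,6] "every" : N/PP
        [6,7] "plan" : PP\(N/PP)
      [7,8] "dog" : ((NP/N)\PP)\PP

N\PP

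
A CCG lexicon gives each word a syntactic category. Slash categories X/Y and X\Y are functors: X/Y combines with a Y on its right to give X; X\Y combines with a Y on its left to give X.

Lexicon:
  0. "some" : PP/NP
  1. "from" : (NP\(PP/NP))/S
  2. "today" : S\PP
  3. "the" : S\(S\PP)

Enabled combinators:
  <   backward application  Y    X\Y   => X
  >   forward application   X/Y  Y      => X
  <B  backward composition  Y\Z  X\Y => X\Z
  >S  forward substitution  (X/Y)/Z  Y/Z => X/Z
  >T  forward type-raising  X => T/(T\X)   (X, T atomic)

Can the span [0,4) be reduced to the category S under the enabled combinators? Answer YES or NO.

PP/NP (NP\(PP/NP))/S S\PP S\(S\PP)
CKY chart[0,4] = {N/(N\NP), NP, NP/(NP\NP), PP/(PP\NP), S/(S\NP)}; S ∉ chart

NO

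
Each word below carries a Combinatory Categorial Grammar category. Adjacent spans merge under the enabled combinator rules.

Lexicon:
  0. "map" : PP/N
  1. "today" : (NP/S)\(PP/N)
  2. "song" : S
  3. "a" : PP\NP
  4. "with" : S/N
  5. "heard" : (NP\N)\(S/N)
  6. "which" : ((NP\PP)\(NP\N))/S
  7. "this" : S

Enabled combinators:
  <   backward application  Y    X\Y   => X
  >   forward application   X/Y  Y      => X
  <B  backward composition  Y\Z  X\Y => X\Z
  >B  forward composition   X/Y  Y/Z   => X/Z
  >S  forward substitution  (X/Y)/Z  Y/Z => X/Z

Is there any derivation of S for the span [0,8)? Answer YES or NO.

PP/N (NP/S)\(PP/N) S PP\NP S/N (NP\N)\(S/N) ((NP\PP)\(NP\N))/S S
CKY chart[0,8] = {NP}; S ∉ chart

NO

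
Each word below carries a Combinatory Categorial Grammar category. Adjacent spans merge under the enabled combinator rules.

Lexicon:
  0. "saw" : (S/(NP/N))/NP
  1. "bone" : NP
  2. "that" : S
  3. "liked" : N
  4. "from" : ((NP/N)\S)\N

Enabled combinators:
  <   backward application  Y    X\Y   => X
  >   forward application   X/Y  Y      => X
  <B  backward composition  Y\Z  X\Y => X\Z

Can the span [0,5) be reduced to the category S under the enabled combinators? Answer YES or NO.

[0,5] S   >
  [0,2] S/(NP/N)   >
    [0,1] "saw" : (S/(NP/N))/NP
    [1,2] "bone" : NP
  [2,5] NP/N   <
    [2,3] "that" : S
    [3,5] (NP/N)\S   <
      [3,4] "liked" : N
      [4,5] "from" : ((NP/N)\S)\N

YES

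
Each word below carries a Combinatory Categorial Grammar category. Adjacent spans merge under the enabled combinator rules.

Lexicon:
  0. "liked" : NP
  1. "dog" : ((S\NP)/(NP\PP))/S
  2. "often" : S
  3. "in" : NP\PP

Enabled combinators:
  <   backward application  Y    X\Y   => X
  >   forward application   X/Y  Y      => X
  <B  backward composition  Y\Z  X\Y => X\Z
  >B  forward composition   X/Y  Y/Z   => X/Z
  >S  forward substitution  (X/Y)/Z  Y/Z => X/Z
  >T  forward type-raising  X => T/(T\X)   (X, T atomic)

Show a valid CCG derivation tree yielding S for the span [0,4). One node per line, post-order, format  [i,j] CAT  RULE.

[0,1] NP  lex  "liked"
[0,1] S/(S\NP)  >T
[1,2] ((S\NP)/(NP\PP))/S  lex  "dog"
[2,3] S  lex  "often"
[1,3] (S\NP)/(NP\PP)  >  k=2
[3,4] NP\PP  lex  "in"
[1,4] S\NP  >  k=3
[0,4] S  >  k=1

[0,4] S   >
  [0,1] S/(S\NP)   >T
    [0,1] "liked" : NP
  [1,4] S\NP   >
    [1,3] (S\NP)/(NP\PP)   >
      [1,2] "dog" : ((S\NP)/(NP\PP))/S
      [2,3] "often" : S
    [3,4] "in" : NP\PP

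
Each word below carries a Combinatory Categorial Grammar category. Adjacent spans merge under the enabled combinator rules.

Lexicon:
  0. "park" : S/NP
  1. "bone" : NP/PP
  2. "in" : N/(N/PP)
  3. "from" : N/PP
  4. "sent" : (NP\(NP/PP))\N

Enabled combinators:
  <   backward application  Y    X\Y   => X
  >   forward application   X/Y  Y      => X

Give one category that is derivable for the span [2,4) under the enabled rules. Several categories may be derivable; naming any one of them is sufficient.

N

[0,5] S   >
  [0,1] "park" : S/NP
  [1,5] NP   <
    [1,2] "bone" : NP/PP
    [2,5] NP\(NP/PP)   <
      [2,4] N   >
        [2,3] "in" : N/(N/PP)
        [3,4] "from" : N/PP
      [4,5] "sent" : (NP\(NP/PP))\N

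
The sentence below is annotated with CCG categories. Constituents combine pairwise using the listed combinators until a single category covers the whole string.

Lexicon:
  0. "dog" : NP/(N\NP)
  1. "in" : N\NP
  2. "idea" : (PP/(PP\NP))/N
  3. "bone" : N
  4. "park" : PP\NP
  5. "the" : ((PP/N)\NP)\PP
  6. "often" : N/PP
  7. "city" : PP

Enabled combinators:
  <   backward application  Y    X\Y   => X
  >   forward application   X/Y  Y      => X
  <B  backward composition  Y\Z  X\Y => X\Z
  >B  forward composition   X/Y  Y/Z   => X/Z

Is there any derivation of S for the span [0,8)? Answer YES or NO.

NO

NP/(N\NP) N\NP (PP/(PP\NP))/N N PP\NP ((PP/N)\NP)\PP N/PP PP
CKY chart[0,8] = {PP}; S ∉ chart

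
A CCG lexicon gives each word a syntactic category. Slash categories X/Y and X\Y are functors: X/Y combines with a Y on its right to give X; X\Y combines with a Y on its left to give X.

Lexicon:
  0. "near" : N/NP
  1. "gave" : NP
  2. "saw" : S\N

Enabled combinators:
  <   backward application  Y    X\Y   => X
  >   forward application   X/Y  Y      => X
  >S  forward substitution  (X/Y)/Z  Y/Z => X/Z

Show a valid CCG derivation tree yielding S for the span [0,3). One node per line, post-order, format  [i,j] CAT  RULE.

[0,3] S   <
  [0,2] N   >
    [0,1] "near" : N/NP
    [1,2] "gave" : NP
  [2,3] "saw" : S\N

[0,1] N/NP  lex  "near"
[1,2] NP  lex  "gave"
[0,2] N  >  k=1
[2,3] S\N  lex  "saw"
[0,3] S  <  k=2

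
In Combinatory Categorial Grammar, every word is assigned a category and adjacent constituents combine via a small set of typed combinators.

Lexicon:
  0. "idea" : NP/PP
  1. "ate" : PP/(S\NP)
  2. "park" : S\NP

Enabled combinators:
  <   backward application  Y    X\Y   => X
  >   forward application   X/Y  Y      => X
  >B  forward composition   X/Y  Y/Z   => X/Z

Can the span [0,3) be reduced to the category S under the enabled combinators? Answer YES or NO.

NO

NP/PP PP/(S\NP) S\NP
CKY chart[0,3] = {NP}; S ∉ chart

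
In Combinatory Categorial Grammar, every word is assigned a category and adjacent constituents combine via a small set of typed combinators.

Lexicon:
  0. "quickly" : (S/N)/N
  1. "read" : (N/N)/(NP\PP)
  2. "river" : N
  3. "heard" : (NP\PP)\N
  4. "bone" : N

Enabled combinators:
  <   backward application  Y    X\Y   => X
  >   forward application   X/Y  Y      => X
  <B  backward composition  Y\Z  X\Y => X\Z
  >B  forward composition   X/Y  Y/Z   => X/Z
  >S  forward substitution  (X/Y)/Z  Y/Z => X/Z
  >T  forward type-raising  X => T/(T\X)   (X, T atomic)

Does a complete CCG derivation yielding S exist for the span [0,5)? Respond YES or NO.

[0,5] S   >
  [0,4] S/N   >S
    [0,1] "quickly" : (S/N)/N
    [1,4] N/N   >
      [1,2] "read" : (N/N)/(NP\PP)
      [2,4] NP\PP   <
        [2,3] "river" : N
        [3,4] "heard" : (NP\PP)\N
  [4,5] "bone" : N

YES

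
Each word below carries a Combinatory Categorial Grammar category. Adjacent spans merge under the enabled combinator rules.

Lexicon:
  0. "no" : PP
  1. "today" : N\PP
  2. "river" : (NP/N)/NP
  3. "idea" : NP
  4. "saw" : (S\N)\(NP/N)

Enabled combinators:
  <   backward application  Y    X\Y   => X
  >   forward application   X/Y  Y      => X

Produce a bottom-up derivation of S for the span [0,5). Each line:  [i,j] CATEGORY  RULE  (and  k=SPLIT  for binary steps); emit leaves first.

[0,1] PP  lex  "no"
[1,2] N\PP  lex  "today"
[0,2] N  <  k=1
[2,3] (NP/N)/NP  lex  "river"
[3,4] NP  lex  "idea"
[2,4] NP/N  >  k=3
[4,5] (S\N)\(NP/N)  lex  "saw"
[2,5] S\N  <  k=4
[0,5] S  <  k=2

[0,5] S   <
  [0,2] N   <
    [0,1] "no" : PP
    [1,2] "today" : N\PP
  [2,5] S\N   <
    [2,4] NP/N   >
      [2,3] "river" : (NP/N)/NP
      [3,4] "idea" : NP
    [4,5] "saw" : (S\N)\(NP/N)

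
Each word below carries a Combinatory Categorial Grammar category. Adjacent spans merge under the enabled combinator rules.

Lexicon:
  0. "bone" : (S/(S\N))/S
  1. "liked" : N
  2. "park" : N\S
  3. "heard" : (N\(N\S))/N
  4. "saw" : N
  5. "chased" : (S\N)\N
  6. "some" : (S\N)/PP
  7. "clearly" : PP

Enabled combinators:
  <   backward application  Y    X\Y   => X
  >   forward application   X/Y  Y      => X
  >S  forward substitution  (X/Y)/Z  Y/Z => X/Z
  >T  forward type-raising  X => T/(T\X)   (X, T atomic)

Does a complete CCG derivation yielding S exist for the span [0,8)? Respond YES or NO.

[0,8] S   >
  [0,6] S/(S\N)   >
    [0,1] "bone" : (S/(S\N))/S
    [1,6] S   >
      [1,2] S/(S\N)   >T
        [1,2] "liked" : N
      [2,6] S\N   <
        [2,5] N   <
          [2,3] "park" : N\S
          [3,5] N\(N\S)   >
            [3,4] "heard" : (N\(N\S))/N
            [4,5] "saw" : N
        [5,6] "chased" : (S\N)\N
  [6,8] S\N   >
    [6,7] "some" : (S\N)/PP
    [7,8] "clearly" : PP

YES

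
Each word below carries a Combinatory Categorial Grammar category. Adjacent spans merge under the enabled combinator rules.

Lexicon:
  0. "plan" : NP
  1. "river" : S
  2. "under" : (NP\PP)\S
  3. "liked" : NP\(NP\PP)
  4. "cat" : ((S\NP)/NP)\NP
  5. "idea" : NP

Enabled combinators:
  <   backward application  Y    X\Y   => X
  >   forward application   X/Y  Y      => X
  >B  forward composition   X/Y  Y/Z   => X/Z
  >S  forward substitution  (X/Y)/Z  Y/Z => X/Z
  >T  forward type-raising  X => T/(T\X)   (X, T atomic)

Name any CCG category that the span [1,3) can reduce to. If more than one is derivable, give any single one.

[0,6] S   >
  [0,1] S/(S\NP)   >T
    [0,1] "plan" : NP
  [1,6] S\NP   >
    [1,5] (S\NP)/NP   <
      [1,4] NP   <
        [1,3] NP\PP   <
          [1,2] "river" : S
          [2,3] "under" : (NP\PP)\S
        [3,4] "liked" : NP\(NP\PP)
      [4,5] "cat" : ((S\NP)/NP)\NP
    [5,6] "idea" : NP

NP\PP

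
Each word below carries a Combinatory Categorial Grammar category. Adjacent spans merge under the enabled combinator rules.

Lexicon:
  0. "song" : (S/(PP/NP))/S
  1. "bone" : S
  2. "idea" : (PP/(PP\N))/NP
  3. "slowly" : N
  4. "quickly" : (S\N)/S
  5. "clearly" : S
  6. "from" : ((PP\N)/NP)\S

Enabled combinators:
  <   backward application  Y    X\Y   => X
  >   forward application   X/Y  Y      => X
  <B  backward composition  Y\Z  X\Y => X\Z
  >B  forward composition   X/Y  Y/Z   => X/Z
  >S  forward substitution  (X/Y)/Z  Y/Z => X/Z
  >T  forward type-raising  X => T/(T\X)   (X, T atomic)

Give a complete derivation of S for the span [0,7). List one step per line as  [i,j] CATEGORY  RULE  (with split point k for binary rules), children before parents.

[0,7] S   >
  [0,2] S/(PP/NP)   >
    [0,1] "song" : (S/(PP/NP))/S
    [1,2] "bone" : S
  [2,7] PP/NP   >S
    [2,3] "idea" : (PP/(PP\N))/NP
    [3,7] (PP\N)/NP   <
      [3,6] S   <
        [3,4] "slowly" : N
        [4,6] S\N   >
          [4,5] "quickly" : (S\N)/S
          [5,6] "clearly" : S
      [6,7] "from" : ((PP\N)/NP)\S

[0,1] (S/(PP/NP))/S  lex  "song"
[1,2] S  lex  "bone"
[0,2] S/(PP/NP)  >  k=1
[2,3] (PP/(PP\N))/NP  lex  "idea"
[3,4] N  lex  "slowly"
[4,5] (S\N)/S  lex  "quickly"
[5,6] S  lex  "clearly"
[4,6] S\N  >  k=5
[3,6] S  <  k=4
[6,7] ((PP\N)/NP)\S  lex  "from"
[3,7] (PP\N)/NP  <  k=6
[2,7] PP/NP  >S  k=3
[0,7] S  >  k=2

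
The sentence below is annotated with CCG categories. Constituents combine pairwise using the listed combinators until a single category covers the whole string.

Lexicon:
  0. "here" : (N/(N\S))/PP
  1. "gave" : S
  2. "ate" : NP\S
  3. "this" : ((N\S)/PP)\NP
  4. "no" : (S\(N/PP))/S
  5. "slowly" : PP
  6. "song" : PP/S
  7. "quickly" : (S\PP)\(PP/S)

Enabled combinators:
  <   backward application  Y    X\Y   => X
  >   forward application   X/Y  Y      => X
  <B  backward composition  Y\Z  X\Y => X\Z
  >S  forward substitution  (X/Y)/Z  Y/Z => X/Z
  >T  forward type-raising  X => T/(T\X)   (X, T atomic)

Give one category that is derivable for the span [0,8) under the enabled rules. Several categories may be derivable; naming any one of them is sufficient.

S

[0,8] S   <
  [0,4] N/PP   >S
    [0,1] "here" : (N/(N\S))/PP
    [1,4] (N\S)/PP   <
      [1,3] NP   <
        [1,2] "gave" : S
        [2,3] "ate" : NP\S
      [3,4] "this" : ((N\S)/PP)\NP
  [4,8] S\(N/PP)   >
    [4,5] "no" : (S\(N/PP))/S
    [5,8] S   >
      [5,6] S/(S\PP)   >T
        [5,6] "slowly" : PP
      [6,8] S\PP   <
        [6,7] "song" : PP/S
        [7,8] "quickly" : (S\PP)\(PP/S)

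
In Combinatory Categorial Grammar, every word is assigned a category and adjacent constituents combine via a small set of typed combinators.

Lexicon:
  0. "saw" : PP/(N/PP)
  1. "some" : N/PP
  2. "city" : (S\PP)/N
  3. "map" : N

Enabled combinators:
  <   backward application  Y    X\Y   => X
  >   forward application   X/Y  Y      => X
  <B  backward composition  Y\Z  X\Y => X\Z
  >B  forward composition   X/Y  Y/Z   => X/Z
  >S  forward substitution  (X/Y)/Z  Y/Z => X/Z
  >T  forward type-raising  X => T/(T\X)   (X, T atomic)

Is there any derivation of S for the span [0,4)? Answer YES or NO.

YES

[0,4] S   <
  [0,2] PP   >
    [0,1] "saw" : PP/(N/PP)
    [1,2] "some" : N/PP
  [2,4] S\PP   >
    [2,3] "city" : (S\PP)/N
    [3,4] "map" : N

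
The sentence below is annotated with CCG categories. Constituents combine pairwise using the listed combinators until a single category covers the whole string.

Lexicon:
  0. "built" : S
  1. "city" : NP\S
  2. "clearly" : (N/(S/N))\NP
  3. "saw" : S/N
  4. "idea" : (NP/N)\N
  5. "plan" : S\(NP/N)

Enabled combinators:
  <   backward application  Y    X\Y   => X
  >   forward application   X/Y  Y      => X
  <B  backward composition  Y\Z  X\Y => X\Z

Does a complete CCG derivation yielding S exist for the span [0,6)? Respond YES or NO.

[0,6] S   <
  [0,4] N   >
    [0,3] N/(S/N)   <
      [0,2] NP   <
        [0,1] "built" : S
        [1,2] "city" : NP\S
      [2,3] "clearly" : (N/(S/N))\NP
    [3,4] "saw" : S/N
  [4,6] S\N   <B
    [4,5] "idea" : (NP/N)\N
    [5,6] "plan" : S\(NP/N)

YES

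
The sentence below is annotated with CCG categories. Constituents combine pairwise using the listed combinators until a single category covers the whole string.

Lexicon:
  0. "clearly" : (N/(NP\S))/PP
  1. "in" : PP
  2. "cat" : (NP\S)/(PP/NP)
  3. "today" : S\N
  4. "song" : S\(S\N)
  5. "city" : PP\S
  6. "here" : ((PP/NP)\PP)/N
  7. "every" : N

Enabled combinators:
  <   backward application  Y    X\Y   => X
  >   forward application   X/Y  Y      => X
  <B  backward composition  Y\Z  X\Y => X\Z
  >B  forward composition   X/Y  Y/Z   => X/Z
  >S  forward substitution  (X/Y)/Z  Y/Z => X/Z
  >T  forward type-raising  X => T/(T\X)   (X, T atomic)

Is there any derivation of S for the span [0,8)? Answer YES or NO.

(N/(NP\S))/PP PP (NP\S)/(PP/NP) S\N S\(S\N) PP\S ((PP/NP)\PP)/N N
CKY chart[0,8] = {N, N/(N\N), NP/(NP\N), PP/(PP\N), S/(S\N)}; S ∉ chart

NO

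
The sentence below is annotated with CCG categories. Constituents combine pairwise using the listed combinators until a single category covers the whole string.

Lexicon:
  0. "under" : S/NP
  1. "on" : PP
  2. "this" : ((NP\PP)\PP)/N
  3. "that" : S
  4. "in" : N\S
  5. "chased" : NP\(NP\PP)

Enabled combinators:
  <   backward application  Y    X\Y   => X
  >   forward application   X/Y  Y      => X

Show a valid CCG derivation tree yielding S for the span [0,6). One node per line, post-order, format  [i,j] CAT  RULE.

[0,6] S   >
  [0,1] "under" : S/NP
  [1,6] NP   <
    [1,5] NP\PP   <
      [1,2] "on" : PP
      [2,5] (NP\PP)\PP   >
        [2,3] "this" : ((NP\PP)\PP)/N
        [3,5] N   <
          [3,4] "that" : S
          [4,5] "in" : N\S
    [5,6] "chased" : NP\(NP\PP)

[0,1] S/NP  lex  "under"
[1,2] PP  lex  "on"
[2,3] ((NP\PP)\PP)/N  lex  "this"
[3,4] S  lex  "that"
[4,5] N\S  lex  "in"
[3,5] N  <  k=4
[2,5] (NP\PP)\PP  >  k=3
[1,5] NP\PP  <  k=2
[5,6] NP\(NP\PP)  lex  "chased"
[1,6] NP  <  k=5
[0,6] S  >  k=1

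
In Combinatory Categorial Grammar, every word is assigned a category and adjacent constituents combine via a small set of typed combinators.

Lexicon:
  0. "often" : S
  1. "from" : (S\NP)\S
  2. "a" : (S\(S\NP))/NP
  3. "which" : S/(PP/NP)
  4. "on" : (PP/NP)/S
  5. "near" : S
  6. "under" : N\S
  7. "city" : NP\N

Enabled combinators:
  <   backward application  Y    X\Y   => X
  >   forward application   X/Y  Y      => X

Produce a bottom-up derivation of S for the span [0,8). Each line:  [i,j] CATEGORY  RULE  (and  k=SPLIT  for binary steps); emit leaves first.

[0,8] S   <
  [0,2] S\NP   <
    [0,1] "often" : S
    [1,2] "from" : (S\NP)\S
  [2,8] S\(S\NP)   >
    [2,3] "a" : (S\(S\NP))/NP
    [3,8] NP   <
      [3,7] N   <
        [3,6] S   >
          [3,4] "which" : S/(PP/NP)
          [4,6] PP/NP   >
            [4,5] "on" : (PP/NP)/S
            [5,6] "near" : S
        [6,7] "under" : N\S
      [7,8] "city" : NP\N

[0,1] S  lex  "often"
[1,2] (S\NP)\S  lex  "from"
[0,2] S\NP  <  k=1
[2,3] (S\(S\NP))/NP  lex  "a"
[3,4] S/(PP/NP)  lex  "which"
[4,5] (PP/NP)/S  lex  "on"
[5,6] S  lex  "near"
[4,6] PP/NP  >  k=5
[3,6] S  >  k=4
[6,7] N\S  lex  "under"
[3,7] N  <  k=6
[7,8] NP\N  lex  "city"
[3,8] NP  <  k=7
[2,8] S\(S\NP)  >  k=3
[0,8] S  <  k=2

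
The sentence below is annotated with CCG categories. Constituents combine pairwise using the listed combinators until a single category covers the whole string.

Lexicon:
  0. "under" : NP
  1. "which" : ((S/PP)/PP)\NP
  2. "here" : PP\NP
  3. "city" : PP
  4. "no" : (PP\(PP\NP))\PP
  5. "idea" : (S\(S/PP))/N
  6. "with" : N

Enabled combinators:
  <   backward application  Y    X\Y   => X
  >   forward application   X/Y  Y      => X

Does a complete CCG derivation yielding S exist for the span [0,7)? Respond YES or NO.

YES

[0,7] S   <
  [0,5] S/PP   >
    [0,2] (S/PP)/PP   <
      [0,1] "under" : NP
      [1,2] "which" : ((S/PP)/PP)\NP
    [2,5] PP   <
      [2,3] "here" : PP\NP
      [3,5] PP\(PP\NP)   <
        [3,4] "city" : PP
        [4,5] "no" : (PP\(PP\NP))\PP
  [5,7] S\(S/PP)   >
    [5,6] "idea" : (S\(S/PP))/N
    [6,7] "with" : N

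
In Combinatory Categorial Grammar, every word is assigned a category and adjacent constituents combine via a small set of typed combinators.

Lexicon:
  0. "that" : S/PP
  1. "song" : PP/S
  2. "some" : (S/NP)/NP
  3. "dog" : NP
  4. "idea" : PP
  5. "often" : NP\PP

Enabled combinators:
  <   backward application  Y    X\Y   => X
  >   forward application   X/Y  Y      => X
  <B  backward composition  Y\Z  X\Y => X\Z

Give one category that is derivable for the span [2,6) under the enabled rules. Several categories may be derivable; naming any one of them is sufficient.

[0,6] S   >
  [0,1] "that" : S/PP
  [1,6] PP   >
    [1,2] "song" : PP/S
    [2,6] S   >
      [2,4] S/NP   >
        [2,3] "some" : (S/NP)/NP
        [3,4] "dog" : NP
      [4,6] NP   <
        [4,5] "idea" : PP
        [5,6] "often" : NP\PP

S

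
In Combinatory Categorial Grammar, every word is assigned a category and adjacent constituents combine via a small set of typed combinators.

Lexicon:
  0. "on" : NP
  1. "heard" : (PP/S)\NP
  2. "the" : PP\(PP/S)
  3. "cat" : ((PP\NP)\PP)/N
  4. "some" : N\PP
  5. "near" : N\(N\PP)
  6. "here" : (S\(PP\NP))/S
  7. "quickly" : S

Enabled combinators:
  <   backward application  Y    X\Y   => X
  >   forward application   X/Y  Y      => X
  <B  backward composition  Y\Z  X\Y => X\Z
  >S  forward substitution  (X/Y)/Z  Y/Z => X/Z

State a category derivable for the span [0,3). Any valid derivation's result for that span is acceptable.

[0,8] S   <
  [0,3] PP   <
    [0,2] PP/S   <
      [0,1] "on" : NP
      [1,2] "heard" : (PP/S)\NP
    [2,3] "the" : PP\(PP/S)
  [3,8] S\PP   <B
    [3,6] (PP\NP)\PP   >
      [3,4] "cat" : ((PP\NP)\PP)/N
      [4,6] N   <
        [4,5] "some" : N\PP
        [5,6] "near" : N\(N\PP)
    [6,8] S\(PP\NP)   >
      [6,7] "here" : (S\(PP\NP))/S
      [7,8] "quickly" : S

PP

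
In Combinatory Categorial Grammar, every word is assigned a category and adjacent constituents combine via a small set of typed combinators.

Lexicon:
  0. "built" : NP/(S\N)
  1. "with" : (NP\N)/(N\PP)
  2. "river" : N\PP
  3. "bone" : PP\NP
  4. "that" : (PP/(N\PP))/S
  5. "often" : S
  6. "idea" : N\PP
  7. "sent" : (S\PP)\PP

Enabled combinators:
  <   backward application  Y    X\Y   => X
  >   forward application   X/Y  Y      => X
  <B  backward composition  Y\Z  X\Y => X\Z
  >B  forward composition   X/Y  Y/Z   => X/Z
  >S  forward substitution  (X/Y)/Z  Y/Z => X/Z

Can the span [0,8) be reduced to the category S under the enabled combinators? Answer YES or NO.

NO

NP/(S\N) (NP\N)/(N\PP) N\PP PP\NP (PP/(N\PP))/S S N\PP (S\PP)\PP
CKY chart[0,8] = {NP}; S ∉ chart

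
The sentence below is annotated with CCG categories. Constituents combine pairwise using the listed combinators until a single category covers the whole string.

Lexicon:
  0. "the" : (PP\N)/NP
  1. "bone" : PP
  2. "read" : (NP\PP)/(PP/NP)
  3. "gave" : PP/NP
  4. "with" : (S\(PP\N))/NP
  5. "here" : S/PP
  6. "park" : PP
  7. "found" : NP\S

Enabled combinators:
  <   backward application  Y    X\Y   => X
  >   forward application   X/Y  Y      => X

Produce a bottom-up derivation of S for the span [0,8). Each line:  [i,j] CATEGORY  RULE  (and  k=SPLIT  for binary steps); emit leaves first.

[0,1] (PP\N)/NP  lex  "the"
[1,2] PP  lex  "bone"
[2,3] (NP\PP)/(PP/NP)  lex  "read"
[3,4] PP/NP  lex  "gave"
[2,4] NP\PP  >  k=3
[1,4] NP  <  k=2
[0,4] PP\N  >  k=1
[4,5] (S\(PP\N))/NP  lex  "with"
[5,6] S/PP  lex  "here"
[6,7] PP  lex  "park"
[5,7] S  >  k=6
[7,8] NP\S  lex  "found"
[5,8] NP  <  k=7
[4,8] S\(PP\N)  >  k=5
[0,8] S  <  k=4

[0,8] S   <
  [0,4] PP\N   >
    [0,1] "the" : (PP\N)/NP
    [1,4] NP   <
      [1,2] "bone" : PP
      [2,4] NP\PP   >
        [2,3] "read" : (NP\PP)/(PP/NP)
        [3,4] "gave" : PP/NP
  [4,8] S\(PP\N)   >
    [4,5] "with" : (S\(PP\N))/NP
    [5,8] NP   <
      [5,7] S   >
        [5,6] "here" : S/PP
        [6,7] "park" : PP
      [7,8] "found" : NP\S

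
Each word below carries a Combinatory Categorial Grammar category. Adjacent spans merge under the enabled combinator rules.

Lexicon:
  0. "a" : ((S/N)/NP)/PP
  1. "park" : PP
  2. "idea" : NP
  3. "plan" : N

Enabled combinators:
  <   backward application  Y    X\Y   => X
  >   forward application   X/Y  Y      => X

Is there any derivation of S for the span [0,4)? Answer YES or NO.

[0,4] S   >
  [0,3] S/N   >
    [0,2] (S/N)/NP   >
      [0,1] "a" : ((S/N)/NP)/PP
      [1,2] "park" : PP
    [2,3] "idea" : NP
  [3,4] "plan" : N

YES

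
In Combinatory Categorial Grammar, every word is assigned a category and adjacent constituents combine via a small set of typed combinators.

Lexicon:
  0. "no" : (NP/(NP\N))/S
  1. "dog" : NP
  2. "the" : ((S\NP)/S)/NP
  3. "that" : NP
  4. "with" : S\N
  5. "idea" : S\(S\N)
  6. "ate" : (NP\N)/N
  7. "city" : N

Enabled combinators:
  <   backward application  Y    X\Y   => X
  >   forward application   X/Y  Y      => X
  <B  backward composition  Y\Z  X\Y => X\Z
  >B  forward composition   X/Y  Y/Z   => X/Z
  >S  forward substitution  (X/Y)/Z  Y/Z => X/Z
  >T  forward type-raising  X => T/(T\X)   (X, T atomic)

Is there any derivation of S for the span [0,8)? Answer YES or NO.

(NP/(NP\N))/S NP ((S\NP)/S)/NP NP S\N S\(S\N) (NP\N)/N N
CKY chart[0,8] = {N/(N\NP), NP, NP/(NP\NP), NP/(N\N), PP/(PP\NP), S/(S\NP)}; S ∉ chart

NO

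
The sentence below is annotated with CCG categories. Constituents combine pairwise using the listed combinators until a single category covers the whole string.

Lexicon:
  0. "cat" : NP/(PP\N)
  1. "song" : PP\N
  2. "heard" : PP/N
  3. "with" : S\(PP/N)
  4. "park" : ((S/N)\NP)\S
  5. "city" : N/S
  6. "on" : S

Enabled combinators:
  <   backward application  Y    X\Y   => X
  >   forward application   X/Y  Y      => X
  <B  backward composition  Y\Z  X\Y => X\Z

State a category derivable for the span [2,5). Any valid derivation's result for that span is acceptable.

[0,7] S   >
  [0,5] S/N   <
    [0,2] NP   >
      [0,1] "cat" : NP/(PP\N)
      [1,2] "song" : PP\N
    [2,5] (S/N)\NP   <
      [2,4] S   <
        [2,3] "heard" : PP/N
        [3,4] "with" : S\(PP/N)
      [4,5] "park" : ((S/N)\NP)\S
  [5,7] N   >
    [5,6] "city" : N/S
    [6,7] "on" : S

(S/N)\NP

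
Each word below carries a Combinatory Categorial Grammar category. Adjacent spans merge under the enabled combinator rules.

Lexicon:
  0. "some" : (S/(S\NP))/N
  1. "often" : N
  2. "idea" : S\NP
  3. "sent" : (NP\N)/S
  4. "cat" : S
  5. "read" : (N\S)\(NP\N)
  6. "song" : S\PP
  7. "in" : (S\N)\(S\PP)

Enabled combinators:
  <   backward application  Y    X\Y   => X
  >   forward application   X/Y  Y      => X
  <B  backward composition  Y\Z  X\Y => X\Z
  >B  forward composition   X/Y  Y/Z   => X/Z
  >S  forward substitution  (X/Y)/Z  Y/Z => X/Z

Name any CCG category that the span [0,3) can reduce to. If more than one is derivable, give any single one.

[0,8] S   <
  [0,6] N   <
    [0,3] S   >
      [0,2] S/(S\NP)   >
        [0,1] "some" : (S/(S\NP))/N
        [1,2] "often" : N
      [2,3] "idea" : S\NP
    [3,6] N\S   <
      [3,5] NP\N   >
        [3,4] "sent" : (NP\N)/S
        [4,5] "cat" : S
      [5,6] "read" : (N\S)\(NP\N)
  [6,8] S\N   <
    [6,7] "song" : S\PP
    [7,8] "in" : (S\N)\(S\PP)

S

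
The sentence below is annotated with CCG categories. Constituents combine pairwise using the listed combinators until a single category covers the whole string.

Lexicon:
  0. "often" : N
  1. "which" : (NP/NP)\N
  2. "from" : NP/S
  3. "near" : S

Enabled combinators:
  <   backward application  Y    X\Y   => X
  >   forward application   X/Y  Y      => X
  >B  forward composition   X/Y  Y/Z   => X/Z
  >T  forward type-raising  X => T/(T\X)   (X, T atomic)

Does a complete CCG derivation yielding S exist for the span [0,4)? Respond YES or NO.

N (NP/NP)\N NP/S S
CKY chart[0,4] = {N/(N\NP), NP, NP/(NP\NP), NP/(S\S), PP/(PP\NP), S/(S\NP)}; S ∉ chart

NO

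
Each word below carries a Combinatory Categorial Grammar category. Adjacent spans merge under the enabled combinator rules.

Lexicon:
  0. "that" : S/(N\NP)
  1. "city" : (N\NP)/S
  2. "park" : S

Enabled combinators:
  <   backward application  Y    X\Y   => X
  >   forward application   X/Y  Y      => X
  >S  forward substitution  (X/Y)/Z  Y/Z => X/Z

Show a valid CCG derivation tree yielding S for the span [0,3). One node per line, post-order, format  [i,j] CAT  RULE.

[0,3] S   >
  [0,1] "that" : S/(N\NP)
  [1,3] N\NP   >
    [1,2] "city" : (N\NP)/S
    [2,3] "park" : S

[0,1] S/(N\NP)  lex  "that"
[1,2] (N\NP)/S  lex  "city"
[2,3] S  lex  "park"
[1,3] N\NP  >  k=2
[0,3] S  >  k=1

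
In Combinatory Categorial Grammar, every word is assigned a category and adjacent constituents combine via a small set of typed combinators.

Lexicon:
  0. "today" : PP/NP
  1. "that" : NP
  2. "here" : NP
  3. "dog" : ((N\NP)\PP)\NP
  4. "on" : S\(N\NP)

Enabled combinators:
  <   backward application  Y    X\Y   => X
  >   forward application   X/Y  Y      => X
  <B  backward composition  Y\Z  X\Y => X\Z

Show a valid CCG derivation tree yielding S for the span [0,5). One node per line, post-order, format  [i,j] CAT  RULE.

[0,5] S   <
  [0,4] N\NP   <
    [0,2] PP   >
      [0,1] "today" : PP/NP
      [1,2] "that" : NP
    [2,4] (N\NP)\PP   <
      [2,3] "here" : NP
      [3,4] "dog" : ((N\NP)\PP)\NP
  [4,5] "on" : S\(N\NP)

[0,1] PP/NP  lex  "today"
[1,2] NP  lex  "that"
[0,2] PP  >  k=1
[2,3] NP  lex  "here"
[3,4] ((N\NP)\PP)\NP  lex  "dog"
[2,4] (N\NP)\PP  <  k=3
[0,4] N\NP  <  k=2
[4,5] S\(N\NP)  lex  "on"
[0,5] S  <  k=4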